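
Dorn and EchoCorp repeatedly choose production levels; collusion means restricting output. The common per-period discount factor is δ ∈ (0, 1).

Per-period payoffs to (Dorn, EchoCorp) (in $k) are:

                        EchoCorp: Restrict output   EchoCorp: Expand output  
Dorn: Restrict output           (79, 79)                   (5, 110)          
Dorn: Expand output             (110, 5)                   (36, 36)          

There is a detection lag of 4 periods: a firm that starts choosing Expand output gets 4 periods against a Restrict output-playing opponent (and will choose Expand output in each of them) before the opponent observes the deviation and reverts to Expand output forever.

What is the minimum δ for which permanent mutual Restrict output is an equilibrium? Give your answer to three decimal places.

0.805

A deviator earns 110 for 4 periods, then 36 forever; cooperating earns 79 forever. Multiplying the IC by (1−δ):
79 ≥ 110(1−δ^4) + 36δ^4, so 74·δ^4 ≥ 31 and δ^4 ≥ 31/74.
δ ≥ (31/74)^(1/4) ≈ 0.805.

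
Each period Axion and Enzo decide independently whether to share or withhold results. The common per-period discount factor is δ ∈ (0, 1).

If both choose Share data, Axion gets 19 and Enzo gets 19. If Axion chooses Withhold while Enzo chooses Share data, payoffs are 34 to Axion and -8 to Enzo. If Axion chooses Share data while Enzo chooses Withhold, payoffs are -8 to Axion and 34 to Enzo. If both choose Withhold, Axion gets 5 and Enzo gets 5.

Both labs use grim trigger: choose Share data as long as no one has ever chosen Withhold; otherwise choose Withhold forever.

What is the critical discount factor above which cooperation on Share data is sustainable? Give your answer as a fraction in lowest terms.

15/29

19/(1−δ) ≥ 34 + 5δ/(1−δ)
19 ≥ 34 − 29δ
δ ≥ 15/29.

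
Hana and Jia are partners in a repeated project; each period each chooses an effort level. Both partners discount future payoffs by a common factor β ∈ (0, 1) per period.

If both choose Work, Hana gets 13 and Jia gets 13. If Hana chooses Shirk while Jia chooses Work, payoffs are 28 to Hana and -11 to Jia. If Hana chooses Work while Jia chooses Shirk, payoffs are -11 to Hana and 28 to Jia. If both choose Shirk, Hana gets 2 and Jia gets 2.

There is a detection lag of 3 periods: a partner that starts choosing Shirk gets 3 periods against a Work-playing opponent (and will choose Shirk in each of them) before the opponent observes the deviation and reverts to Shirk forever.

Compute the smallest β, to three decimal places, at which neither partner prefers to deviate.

0.832

Deviating for the 3 undetected periods gains 28−13 = 15 per period over cooperation, then loses 13−2 = 11 per period forever once punishment starts.
Gain: 15(1 + β + … + β^2); loss: 11·β^3/(1−β).
No profitable deviation ⇔ 15(1−β^3) ≤ 11·β^3, i.e. β^3 ≥ 15/(15+11) = 15/26.
Hence β ≥ (15/26)^(1/3) ≈ 0.832.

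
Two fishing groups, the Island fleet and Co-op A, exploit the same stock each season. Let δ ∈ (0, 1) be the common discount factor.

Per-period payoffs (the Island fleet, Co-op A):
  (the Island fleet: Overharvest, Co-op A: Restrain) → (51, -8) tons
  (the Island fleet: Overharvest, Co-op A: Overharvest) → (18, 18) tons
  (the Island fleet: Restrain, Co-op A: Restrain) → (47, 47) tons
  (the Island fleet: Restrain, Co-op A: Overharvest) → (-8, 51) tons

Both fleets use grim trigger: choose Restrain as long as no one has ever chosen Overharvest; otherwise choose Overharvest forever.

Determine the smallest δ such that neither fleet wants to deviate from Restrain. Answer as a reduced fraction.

One-period gain from deviating is 51 − 47 = 4. The loss is 47 − 18 = 29 in every subsequent period, with present value 29·δ/(1−δ).
Deviation is unprofitable when 29·δ/(1−δ) ≥ 4, i.e. δ/(1−δ) ≥ 4/29.
Equivalently δ ≥ 4/(4+29) = 4/33.

4/33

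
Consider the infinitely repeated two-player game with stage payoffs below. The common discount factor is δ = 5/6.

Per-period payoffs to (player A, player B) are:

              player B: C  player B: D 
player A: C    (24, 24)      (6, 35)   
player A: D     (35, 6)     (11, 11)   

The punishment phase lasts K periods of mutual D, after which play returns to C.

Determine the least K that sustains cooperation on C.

2

No profitable deviation requires (24−11)(δ+…+δ^K) ≥ 35−24, i.e. δ+…+δ^K ≥ 11/13 ≈ 0.8462.
With δ = 5/6, the partial sums are K=1: 0.8333, K=2: 1.5278.
K = 2 is the first length at which the sum reaches 0.8462.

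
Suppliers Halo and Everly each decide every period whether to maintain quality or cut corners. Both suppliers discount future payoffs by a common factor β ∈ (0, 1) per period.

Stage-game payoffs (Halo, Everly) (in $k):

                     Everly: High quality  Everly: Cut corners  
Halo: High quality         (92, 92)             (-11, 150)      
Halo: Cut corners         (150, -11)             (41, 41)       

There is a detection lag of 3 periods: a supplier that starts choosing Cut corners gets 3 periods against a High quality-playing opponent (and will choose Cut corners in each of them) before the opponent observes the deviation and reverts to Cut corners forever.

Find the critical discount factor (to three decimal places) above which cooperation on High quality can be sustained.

0.810

A deviator earns 150 for 3 periods, then 41 forever; cooperating earns 92 forever. Multiplying the IC by (1−β):
92 ≥ 150(1−β^3) + 41β^3, so 109·β^3 ≥ 58 and β^3 ≥ 58/109.
β ≥ (58/109)^(1/3) ≈ 0.810.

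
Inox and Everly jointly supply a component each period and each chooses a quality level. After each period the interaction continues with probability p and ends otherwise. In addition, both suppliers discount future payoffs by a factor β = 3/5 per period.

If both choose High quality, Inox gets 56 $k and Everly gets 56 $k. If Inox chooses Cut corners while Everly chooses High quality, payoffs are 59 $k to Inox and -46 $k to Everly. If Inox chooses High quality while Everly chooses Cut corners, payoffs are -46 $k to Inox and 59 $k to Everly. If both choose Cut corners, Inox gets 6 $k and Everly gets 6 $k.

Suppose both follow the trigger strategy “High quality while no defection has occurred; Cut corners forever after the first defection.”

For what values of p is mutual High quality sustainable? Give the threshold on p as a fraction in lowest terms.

5/53

Expected continuation weight on next period's payoff is β·p = 3/5·p, which plays the role of the discount factor.
Cooperation requires 3/5·p ≥ (59−56)/(59−6) = 3/53, hence p ≥ 5/53.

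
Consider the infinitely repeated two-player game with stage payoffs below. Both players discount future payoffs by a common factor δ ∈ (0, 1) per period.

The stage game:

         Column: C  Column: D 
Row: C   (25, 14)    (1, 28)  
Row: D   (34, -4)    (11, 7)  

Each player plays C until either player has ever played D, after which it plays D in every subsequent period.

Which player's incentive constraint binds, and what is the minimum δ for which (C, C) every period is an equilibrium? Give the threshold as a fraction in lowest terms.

For Row: deviation gain 34−25 = 9, per-period punishment loss 25−11 = 14. IC gives δ ≥ 9/23.
For Column: gain 14, loss 7 per period, so δ ≥ 14/21 = 2/3.
The tighter constraint is Column's, so cooperation needs δ ≥ 2/3.

Column; δ ≥ 2/3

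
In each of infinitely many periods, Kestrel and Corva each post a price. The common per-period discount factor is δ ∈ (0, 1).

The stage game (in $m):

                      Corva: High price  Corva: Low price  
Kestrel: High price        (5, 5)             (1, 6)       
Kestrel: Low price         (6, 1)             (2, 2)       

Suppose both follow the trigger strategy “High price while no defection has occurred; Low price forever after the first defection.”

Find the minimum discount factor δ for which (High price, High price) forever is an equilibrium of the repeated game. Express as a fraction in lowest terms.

1/4

One-period gain from deviating is 6 − 5 = 1. The loss is 5 − 2 = 3 in every subsequent period, with present value 3·δ/(1−δ).
Deviation is unprofitable when 3·δ/(1−δ) ≥ 1, i.e. δ/(1−δ) ≥ 1/3.
Equivalently δ ≥ 1/(1+3) = 1/4.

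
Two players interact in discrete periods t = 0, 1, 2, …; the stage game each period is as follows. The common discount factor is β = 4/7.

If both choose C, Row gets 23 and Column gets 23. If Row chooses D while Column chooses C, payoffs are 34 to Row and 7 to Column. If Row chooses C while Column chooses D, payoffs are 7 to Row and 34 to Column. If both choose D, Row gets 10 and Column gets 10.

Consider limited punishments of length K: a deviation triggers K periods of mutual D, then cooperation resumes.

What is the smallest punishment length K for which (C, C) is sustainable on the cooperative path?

2

No profitable deviation requires (23−10)(β+…+β^K) ≥ 34−23, i.e. β+…+β^K ≥ 11/13 ≈ 0.8462.
With β = 4/7, the partial sums are K=1: 0.5714, K=2: 0.8980.
K = 2 is the first length at which the sum reaches 0.8462.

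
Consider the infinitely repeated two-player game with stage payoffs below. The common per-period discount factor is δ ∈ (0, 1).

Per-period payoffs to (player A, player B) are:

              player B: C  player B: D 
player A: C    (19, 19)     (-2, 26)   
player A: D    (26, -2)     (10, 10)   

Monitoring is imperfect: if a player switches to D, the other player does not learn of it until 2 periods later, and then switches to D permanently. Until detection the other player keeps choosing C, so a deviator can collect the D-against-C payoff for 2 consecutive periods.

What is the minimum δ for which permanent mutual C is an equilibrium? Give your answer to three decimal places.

Deviating for the 2 undetected periods gains 26−19 = 7 per period over cooperation, then loses 19−10 = 9 per period forever once punishment starts.
Gain: 7(1 + δ + … + δ^1); loss: 9·δ^2/(1−δ).
No profitable deviation ⇔ 7(1−δ^2) ≤ 9·δ^2, i.e. δ^2 ≥ 7/(7+9) = 7/16.
Hence δ ≥ (7/16)^(1/2) ≈ 0.661.

0.661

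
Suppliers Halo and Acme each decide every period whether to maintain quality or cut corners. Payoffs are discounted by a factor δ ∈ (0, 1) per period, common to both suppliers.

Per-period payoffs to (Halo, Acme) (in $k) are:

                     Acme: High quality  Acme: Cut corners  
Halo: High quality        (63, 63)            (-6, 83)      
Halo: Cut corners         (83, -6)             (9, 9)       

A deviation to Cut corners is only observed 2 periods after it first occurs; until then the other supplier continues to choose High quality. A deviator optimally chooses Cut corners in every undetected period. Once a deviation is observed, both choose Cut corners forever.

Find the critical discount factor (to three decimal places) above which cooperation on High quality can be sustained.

Deviating for the 2 undetected periods gains 83−63 = 20 per period over cooperation, then loses 63−9 = 54 per period forever once punishment starts.
Gain: 20(1 + δ + … + δ^1); loss: 54·δ^2/(1−δ).
No profitable deviation ⇔ 20(1−δ^2) ≤ 54·δ^2, i.e. δ^2 ≥ 20/(20+54) = 10/37.
Hence δ ≥ (10/37)^(1/2) ≈ 0.520.

0.520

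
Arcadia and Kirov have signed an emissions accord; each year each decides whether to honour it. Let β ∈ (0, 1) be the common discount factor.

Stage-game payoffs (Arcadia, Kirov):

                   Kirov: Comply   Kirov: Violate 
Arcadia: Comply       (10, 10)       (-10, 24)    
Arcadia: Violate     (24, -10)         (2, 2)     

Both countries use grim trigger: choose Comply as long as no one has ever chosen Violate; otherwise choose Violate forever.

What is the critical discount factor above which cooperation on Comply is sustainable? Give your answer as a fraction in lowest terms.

One-period gain from deviating is 24 − 10 = 14. The loss is 10 − 2 = 8 in every subsequent period, with present value 8·β/(1−β).
Deviation is unprofitable when 8·β/(1−β) ≥ 14, i.e. β/(1−β) ≥ 7/4.
Equivalently β ≥ 14/(14+8) = 7/11.

7/11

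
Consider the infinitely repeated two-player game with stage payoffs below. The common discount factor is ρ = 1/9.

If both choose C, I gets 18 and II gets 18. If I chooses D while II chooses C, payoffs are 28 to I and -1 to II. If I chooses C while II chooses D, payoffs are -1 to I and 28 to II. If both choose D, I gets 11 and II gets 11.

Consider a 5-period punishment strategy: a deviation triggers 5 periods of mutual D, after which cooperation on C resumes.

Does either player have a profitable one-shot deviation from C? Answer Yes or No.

Yes

A one-shot deviation gives 28 now, then 11 for 5 periods, then back to 18.
Gain from deviating: (28−18) today; loss: (18−11) in each of the next 5 periods.
No-deviation condition: (18−11)(ρ+…+ρ^5) ≥ 28−18, i.e. ρ+…+ρ^5 ≥ 10/7.
At ρ = 1/9: ρ+…+ρ^5 = 0.1250 < 1.4286.
So cooperation is not sustainable.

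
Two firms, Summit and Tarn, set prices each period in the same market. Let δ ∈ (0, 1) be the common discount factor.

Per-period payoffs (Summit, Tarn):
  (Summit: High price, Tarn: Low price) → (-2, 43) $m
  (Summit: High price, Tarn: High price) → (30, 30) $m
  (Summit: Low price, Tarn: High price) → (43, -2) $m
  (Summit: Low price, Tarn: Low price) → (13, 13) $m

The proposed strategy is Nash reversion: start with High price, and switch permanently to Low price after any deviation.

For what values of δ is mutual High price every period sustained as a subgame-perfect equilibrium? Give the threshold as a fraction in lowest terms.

One-period gain from deviating is 43 − 30 = 13. The loss is 30 − 13 = 17 in every subsequent period, with present value 17·δ/(1−δ).
Deviation is unprofitable when 17·δ/(1−δ) ≥ 13, i.e. δ/(1−δ) ≥ 13/17.
Equivalently δ ≥ 13/(13+17) = 13/30.

13/30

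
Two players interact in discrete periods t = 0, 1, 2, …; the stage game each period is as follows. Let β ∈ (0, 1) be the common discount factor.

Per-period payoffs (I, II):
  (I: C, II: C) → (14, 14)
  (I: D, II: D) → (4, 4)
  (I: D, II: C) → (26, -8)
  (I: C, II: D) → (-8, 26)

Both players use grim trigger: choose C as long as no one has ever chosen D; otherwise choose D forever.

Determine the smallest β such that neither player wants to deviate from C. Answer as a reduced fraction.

6/11

One-period gain from deviating is 26 − 14 = 12. The loss is 14 − 4 = 10 in every subsequent period, with present value 10·β/(1−β).
Deviation is unprofitable when 10·β/(1−β) ≥ 12, i.e. β/(1−β) ≥ 6/5.
Equivalently β ≥ 12/(12+10) = 6/11.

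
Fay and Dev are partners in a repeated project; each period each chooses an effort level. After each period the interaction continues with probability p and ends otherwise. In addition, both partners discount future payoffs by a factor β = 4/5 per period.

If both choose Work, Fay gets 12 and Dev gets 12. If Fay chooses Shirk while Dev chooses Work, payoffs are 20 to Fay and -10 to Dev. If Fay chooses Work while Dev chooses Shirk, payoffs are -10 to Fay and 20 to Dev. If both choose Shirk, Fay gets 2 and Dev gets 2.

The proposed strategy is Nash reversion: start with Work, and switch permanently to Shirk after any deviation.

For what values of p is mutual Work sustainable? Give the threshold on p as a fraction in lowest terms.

With continuation probability p and discount β, the effective per-period discount factor is βp.
Grim-trigger IC: βp ≥ (20−12)/(20−2) = 4/9.
So p ≥ (4/9)/(4/5) = 5/9.

5/9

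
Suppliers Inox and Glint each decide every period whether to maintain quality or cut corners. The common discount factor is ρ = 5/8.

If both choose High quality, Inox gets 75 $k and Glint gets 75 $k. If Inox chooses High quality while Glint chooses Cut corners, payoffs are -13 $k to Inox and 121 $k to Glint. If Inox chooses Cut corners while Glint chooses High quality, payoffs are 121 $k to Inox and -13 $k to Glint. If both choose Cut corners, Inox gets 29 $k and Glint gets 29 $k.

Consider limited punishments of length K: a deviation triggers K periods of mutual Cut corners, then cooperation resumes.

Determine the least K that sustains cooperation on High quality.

2

No profitable deviation requires (75−29)(ρ+…+ρ^K) ≥ 121−75, i.e. ρ+…+ρ^K ≥ 1 ≈ 1.0000.
With ρ = 5/8, the partial sums are K=1: 0.6250, K=2: 1.0156.
K = 2 is the first length at which the sum reaches 1.0000.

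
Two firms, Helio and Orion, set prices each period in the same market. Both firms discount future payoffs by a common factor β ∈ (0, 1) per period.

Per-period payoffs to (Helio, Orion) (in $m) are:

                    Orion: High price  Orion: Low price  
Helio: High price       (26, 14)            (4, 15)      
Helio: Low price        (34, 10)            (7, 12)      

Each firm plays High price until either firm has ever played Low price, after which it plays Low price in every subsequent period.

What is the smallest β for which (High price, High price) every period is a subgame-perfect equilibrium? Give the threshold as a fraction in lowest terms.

For Helio: deviation gain 34−26 = 8, per-period punishment loss 26−7 = 19. IC gives β ≥ 8/27.
For Orion: gain 1, loss 2 per period, so β ≥ 1/3.
The tighter constraint is Orion's, so cooperation needs β ≥ 1/3.

1/3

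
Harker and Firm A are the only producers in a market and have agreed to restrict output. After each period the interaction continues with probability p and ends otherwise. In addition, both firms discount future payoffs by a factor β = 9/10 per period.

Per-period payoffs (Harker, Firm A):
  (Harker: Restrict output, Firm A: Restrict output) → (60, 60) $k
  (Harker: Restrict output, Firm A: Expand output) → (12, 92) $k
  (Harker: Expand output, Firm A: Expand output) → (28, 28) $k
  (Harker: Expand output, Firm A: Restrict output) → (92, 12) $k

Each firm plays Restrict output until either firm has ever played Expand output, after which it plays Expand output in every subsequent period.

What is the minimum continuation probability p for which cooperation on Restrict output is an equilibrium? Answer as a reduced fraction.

5/9

With continuation probability p and discount β, the effective per-period discount factor is βp.
Grim-trigger IC: βp ≥ (92−60)/(92−28) = 1/2.
So p ≥ (1/2)/(9/10) = 5/9.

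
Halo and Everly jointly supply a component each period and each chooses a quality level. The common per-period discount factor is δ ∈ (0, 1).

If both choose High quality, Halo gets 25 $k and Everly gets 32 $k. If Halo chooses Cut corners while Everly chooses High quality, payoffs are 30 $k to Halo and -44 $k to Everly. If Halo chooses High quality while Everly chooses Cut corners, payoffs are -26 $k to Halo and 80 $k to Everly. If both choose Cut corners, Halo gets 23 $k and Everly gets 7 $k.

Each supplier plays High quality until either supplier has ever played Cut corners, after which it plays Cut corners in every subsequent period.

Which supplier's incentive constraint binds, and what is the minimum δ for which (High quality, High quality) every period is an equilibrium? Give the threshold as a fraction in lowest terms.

Halo's threshold: (30−25)/(30−23) = 5/7.
Everly's threshold: (80−32)/(80−7) = 48/73.
5/7 > 48/73, so Halo binds and δ* = 5/7.

Halo; δ ≥ 5/7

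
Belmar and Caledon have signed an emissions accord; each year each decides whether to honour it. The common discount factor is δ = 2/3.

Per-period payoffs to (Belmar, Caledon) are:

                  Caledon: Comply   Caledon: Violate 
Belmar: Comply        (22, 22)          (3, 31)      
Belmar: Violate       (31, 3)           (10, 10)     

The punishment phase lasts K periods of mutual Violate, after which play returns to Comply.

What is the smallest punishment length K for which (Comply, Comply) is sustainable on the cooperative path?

IC: δ(1−δ^K)/(1−δ) ≥ (31−22)/(22−10) = 3/4.
With δ = 2/3: need 1 − δ^K ≥ 3/4·(1−2/3)/(2/3), i.e. δ^K ≤ 0.6250.
Since (2/3)^1 = 0.6667 and (2/3)^2 = 0.4444, the smallest such K is 2.

2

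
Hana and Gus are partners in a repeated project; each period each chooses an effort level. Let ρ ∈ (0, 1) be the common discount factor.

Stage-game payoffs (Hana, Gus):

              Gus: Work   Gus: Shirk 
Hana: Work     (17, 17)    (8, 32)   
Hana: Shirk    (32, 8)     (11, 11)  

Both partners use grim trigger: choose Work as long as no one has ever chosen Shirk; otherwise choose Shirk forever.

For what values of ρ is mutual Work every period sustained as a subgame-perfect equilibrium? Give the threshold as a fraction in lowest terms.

5/7

One-period gain from deviating is 32 − 17 = 15. The loss is 17 − 11 = 6 in every subsequent period, with present value 6·ρ/(1−ρ).
Deviation is unprofitable when 6·ρ/(1−ρ) ≥ 15, i.e. ρ/(1−ρ) ≥ 5/2.
Equivalently ρ ≥ 15/(15+6) = 5/7.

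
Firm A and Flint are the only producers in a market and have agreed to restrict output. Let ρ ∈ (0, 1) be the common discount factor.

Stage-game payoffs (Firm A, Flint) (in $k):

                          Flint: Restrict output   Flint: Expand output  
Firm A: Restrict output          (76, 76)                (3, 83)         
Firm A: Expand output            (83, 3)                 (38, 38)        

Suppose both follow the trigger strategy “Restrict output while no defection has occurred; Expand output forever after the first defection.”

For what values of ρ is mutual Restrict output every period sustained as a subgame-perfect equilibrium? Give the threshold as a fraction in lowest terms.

7/45

Cooperation forever yields 76 each period: 76/(1−ρ).
Deviating yields 83 once, then 38 forever: 83 + 38ρ/(1−ρ).
No profitable deviation requires 76/(1−ρ) ≥ 83 + 38ρ/(1−ρ).
Multiplying by (1−ρ): 76 ≥ 83(1−ρ) + 38ρ = 83 − 45ρ.
So 45ρ ≥ 7, i.e. ρ ≥ 7/45.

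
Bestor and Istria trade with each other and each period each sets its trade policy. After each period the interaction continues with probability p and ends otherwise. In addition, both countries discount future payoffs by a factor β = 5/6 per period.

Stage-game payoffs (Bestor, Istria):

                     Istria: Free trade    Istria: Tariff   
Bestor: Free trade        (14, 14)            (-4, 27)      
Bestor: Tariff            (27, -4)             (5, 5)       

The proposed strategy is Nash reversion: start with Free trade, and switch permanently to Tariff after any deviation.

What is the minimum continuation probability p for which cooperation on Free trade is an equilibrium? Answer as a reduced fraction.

39/55

With continuation probability p and discount β, the effective per-period discount factor is βp.
Grim-trigger IC: βp ≥ (27−14)/(27−5) = 13/22.
So p ≥ (13/22)/(5/6) = 39/55.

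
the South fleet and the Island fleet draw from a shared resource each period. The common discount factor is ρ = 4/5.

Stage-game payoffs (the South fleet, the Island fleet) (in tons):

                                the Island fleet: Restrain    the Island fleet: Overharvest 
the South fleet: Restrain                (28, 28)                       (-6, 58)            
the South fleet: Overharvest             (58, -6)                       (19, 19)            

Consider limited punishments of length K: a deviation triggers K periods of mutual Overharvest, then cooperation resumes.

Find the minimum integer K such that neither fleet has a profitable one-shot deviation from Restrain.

Need Σ_{k=1}^{K} ρ^k ≥ (58−28)/(28−19) = 3.3333 at ρ = 4/5.
At K = 8 the sum is 3.3289 < 3.3333; at K = 9 it is 3.4631 ≥ 3.3333.
So the minimum punishment length is K = 9.

9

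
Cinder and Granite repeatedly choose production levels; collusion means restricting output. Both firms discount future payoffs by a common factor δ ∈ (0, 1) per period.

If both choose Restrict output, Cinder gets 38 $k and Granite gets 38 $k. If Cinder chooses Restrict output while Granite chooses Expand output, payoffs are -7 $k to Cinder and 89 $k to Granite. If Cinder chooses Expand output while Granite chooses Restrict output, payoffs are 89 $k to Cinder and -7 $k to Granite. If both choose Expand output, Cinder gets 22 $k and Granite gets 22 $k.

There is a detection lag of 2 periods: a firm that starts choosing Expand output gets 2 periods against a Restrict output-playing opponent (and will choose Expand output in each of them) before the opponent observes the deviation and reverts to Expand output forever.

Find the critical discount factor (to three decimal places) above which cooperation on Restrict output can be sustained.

A deviator earns 89 for 2 periods, then 22 forever; cooperating earns 38 forever. Multiplying the IC by (1−δ):
38 ≥ 89(1−δ^2) + 22δ^2, so 67·δ^2 ≥ 51 and δ^2 ≥ 51/67.
δ ≥ (51/67)^(1/2) ≈ 0.872.

0.872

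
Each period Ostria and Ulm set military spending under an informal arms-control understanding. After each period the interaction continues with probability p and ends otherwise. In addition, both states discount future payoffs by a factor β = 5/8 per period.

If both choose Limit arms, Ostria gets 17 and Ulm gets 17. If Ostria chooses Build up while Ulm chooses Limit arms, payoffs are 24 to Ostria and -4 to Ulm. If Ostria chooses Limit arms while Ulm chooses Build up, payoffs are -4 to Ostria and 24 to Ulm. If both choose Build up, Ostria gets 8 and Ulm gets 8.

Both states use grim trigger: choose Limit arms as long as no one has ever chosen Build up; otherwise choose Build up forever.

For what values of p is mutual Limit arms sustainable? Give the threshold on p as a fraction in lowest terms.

With continuation probability p and discount β, the effective per-period discount factor is βp.
Grim-trigger IC: βp ≥ (24−17)/(24−8) = 7/16.
So p ≥ (7/16)/(5/8) = 7/10.

7/10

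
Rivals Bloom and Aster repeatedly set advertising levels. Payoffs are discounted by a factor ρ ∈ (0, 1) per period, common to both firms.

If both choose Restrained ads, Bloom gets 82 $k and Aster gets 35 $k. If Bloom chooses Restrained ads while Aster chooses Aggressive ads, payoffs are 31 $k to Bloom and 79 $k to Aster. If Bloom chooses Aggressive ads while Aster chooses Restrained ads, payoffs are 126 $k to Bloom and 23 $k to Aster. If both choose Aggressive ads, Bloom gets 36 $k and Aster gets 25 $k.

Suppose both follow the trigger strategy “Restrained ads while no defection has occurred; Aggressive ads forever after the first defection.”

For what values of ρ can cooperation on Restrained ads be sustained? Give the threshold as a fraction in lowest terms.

22/27

Bloom's threshold: (126−82)/(126−36) = 22/45.
Aster's threshold: (79−35)/(79−25) = 22/27.
22/45 < 22/27, so Aster binds and ρ* = 22/27.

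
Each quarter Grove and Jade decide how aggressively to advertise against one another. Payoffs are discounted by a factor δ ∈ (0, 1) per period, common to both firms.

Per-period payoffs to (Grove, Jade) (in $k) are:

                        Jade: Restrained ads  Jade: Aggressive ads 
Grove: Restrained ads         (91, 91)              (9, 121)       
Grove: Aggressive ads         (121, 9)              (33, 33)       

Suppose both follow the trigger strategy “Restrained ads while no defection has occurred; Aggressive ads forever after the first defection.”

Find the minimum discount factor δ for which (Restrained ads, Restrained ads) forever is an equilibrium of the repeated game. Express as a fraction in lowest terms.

91/(1−δ) ≥ 121 + 33δ/(1−δ)
91 ≥ 121 − 88δ
δ ≥ 30/88 = 15/44.

15/44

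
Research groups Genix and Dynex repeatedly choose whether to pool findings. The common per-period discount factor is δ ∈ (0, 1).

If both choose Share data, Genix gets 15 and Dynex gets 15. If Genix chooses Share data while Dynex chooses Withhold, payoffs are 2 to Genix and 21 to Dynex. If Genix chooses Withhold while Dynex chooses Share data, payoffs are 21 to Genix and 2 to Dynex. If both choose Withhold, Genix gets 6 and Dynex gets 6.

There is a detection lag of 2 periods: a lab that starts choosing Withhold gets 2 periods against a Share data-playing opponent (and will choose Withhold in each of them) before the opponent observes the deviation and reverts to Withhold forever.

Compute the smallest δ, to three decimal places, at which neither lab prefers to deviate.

0.632

A deviator earns 21 for 2 periods, then 6 forever; cooperating earns 15 forever. Multiplying the IC by (1−δ):
15 ≥ 21(1−δ^2) + 6δ^2, so 15·δ^2 ≥ 6 and δ^2 ≥ 2/5.
δ ≥ (2/5)^(1/2) ≈ 0.632.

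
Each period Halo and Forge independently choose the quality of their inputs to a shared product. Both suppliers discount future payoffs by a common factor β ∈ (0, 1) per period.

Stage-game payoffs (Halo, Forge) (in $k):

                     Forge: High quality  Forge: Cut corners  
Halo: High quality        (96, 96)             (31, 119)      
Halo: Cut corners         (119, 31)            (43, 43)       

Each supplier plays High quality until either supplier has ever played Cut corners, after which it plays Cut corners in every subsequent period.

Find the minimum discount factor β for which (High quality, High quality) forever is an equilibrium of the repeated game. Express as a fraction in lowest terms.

23/76

Under grim trigger the critical discount factor is (T−C)/(T−P) with T = 119, C = 96, P = 43.
β* = (119−96)/(119−43) = 23/76.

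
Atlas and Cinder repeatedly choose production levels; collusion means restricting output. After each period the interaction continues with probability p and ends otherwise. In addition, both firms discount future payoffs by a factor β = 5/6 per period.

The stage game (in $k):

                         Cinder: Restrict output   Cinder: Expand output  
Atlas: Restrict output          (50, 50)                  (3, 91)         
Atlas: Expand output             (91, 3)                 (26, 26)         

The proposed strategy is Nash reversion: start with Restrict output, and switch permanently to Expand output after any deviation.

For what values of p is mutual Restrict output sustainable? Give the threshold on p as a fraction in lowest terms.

With continuation probability p and discount β, the effective per-period discount factor is βp.
Grim-trigger IC: βp ≥ (91−50)/(91−26) = 41/65.
So p ≥ (41/65)/(5/6) = 246/325.

246/325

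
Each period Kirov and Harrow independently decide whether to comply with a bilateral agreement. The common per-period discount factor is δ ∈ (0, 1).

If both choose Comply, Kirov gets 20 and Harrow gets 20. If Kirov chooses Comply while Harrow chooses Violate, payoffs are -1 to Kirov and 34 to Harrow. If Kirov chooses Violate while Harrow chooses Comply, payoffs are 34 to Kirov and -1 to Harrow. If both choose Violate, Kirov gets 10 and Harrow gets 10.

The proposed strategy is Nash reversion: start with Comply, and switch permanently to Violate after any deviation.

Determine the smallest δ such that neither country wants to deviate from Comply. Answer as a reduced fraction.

Under grim trigger the critical discount factor is (T−C)/(T−P) with T = 34, C = 20, P = 10.
δ* = (34−20)/(34−10) = 14/24 = 7/12.

7/12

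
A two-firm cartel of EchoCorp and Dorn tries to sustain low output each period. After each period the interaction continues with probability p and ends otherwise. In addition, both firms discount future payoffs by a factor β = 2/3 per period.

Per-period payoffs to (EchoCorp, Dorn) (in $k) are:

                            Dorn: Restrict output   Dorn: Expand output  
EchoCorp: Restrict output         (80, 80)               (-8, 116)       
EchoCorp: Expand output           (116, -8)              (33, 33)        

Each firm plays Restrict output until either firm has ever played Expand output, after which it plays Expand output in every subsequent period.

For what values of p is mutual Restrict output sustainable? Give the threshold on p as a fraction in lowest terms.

54/83

With continuation probability p and discount β, the effective per-period discount factor is βp.
Grim-trigger IC: βp ≥ (116−80)/(116−33) = 36/83.
So p ≥ (36/83)/(2/3) = 54/83.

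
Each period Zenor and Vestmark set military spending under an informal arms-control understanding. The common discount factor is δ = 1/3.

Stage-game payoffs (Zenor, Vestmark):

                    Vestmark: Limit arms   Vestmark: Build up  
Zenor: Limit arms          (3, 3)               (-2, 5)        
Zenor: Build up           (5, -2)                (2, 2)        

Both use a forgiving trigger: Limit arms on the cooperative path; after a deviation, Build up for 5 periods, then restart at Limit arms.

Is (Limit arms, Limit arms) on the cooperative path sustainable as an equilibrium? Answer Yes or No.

No

IC: δ+…+δ^5 ≥ (5−3)/(3−2) = 2.
At δ = 1/3: partial sum = 0.4979 < 2.0000. Cooperation not sustainable.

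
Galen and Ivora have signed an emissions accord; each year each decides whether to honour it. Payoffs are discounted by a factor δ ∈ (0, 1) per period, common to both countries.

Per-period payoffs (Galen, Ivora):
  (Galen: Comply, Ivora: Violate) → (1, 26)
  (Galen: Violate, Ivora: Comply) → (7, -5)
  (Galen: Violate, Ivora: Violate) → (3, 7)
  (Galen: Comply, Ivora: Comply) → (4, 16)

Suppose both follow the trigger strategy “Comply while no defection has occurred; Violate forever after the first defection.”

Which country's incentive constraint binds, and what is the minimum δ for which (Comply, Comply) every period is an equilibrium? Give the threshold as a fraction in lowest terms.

Galen; δ ≥ 3/4

For Galen: deviation gain 7−4 = 3, per-period punishment loss 4−3 = 1. IC gives δ ≥ 3/4.
For Ivora: gain 10, loss 9 per period, so δ ≥ 10/19.
The tighter constraint is Galen's, so cooperation needs δ ≥ 3/4.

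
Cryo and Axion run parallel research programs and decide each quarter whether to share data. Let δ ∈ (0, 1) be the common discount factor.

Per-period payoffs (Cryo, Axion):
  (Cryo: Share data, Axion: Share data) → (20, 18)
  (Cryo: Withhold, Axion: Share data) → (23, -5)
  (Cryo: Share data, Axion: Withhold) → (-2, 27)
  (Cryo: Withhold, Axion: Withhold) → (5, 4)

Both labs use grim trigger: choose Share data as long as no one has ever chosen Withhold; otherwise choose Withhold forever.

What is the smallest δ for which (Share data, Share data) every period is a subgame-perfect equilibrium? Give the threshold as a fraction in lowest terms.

Cryo: cooperation gives 20 each period; deviation gives 23 once then 5 forever.
  20/(1−δ) ≥ 23 + 5δ/(1−δ) ⇒ δ ≥ 3/18 = 1/6.
Axion: cooperation gives 18 each period; deviation gives 27 once then 4 forever.
  δ ≥ 9/23.
Both must hold, so the binding constraint is Axion's: δ ≥ 9/23.

9/23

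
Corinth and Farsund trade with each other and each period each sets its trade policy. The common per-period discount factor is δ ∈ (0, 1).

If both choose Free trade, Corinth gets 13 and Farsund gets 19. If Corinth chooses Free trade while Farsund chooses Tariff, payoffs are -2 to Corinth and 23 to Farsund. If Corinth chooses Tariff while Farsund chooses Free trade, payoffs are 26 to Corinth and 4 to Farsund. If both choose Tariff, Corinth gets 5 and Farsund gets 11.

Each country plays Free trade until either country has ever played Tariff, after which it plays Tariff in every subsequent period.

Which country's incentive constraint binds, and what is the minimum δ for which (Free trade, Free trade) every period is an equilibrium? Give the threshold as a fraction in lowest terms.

Corinth's threshold: (26−13)/(26−5) = 13/21.
Farsund's threshold: (23−19)/(23−11) = 1/3.
13/21 > 1/3, so Corinth binds and δ* = 13/21.

Corinth; δ ≥ 13/21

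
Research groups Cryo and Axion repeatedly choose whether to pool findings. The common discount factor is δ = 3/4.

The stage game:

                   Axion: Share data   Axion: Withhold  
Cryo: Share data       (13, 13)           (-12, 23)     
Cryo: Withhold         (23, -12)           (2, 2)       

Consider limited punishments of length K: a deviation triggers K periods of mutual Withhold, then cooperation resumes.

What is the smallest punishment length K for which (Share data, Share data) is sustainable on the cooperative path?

2

IC: δ(1−δ^K)/(1−δ) ≥ (23−13)/(13−2) = 10/11.
With δ = 3/4: need 1 − δ^K ≥ 10/11·(1−3/4)/(3/4), i.e. δ^K ≤ 0.6970.
Since (3/4)^1 = 0.7500 and (3/4)^2 = 0.5625, the smallest such K is 2.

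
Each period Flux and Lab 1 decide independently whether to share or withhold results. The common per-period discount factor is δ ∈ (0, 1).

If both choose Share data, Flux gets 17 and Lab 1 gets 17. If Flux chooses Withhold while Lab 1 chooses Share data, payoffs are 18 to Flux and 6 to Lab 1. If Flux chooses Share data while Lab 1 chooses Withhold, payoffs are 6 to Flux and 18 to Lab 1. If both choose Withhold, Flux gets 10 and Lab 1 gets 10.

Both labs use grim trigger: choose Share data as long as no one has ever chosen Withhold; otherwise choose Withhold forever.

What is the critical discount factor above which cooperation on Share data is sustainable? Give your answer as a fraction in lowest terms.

Cooperation forever yields 17 each period: 17/(1−δ).
Deviating yields 18 once, then 10 forever: 18 + 10δ/(1−δ).
No profitable deviation requires 17/(1−δ) ≥ 18 + 10δ/(1−δ).
Multiplying by (1−δ): 17 ≥ 18(1−δ) + 10δ = 18 − 8δ.
So 8δ ≥ 1, i.e. δ ≥ 1/8.

1/8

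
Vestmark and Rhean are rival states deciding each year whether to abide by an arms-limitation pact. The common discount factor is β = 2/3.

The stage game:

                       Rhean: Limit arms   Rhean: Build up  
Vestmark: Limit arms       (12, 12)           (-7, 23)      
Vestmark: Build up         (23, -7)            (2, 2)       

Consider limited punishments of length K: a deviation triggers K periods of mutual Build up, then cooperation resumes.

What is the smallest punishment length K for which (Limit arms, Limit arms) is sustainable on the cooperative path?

IC: β(1−β^K)/(1−β) ≥ (23−12)/(12−2) = 11/10.
With β = 2/3: need 1 − β^K ≥ 11/10·(1−2/3)/(2/3), i.e. β^K ≤ 0.4500.
Since (2/3)^1 = 0.6667 and (2/3)^2 = 0.4444, the smallest such K is 2.

2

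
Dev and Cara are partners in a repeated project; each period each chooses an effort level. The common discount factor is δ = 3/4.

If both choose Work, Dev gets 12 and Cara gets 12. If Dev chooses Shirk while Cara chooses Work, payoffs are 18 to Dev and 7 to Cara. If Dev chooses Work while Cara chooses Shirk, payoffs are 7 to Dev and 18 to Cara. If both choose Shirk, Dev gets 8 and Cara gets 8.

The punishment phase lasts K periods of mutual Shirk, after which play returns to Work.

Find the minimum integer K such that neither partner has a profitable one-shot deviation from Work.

Need Σ_{k=1}^{K} δ^k ≥ (18−12)/(12−8) = 1.5000 at δ = 3/4.
At K = 2 the sum is 1.3125 < 1.5000; at K = 3 it is 1.7344 ≥ 1.5000.
So the minimum punishment length is K = 3.

3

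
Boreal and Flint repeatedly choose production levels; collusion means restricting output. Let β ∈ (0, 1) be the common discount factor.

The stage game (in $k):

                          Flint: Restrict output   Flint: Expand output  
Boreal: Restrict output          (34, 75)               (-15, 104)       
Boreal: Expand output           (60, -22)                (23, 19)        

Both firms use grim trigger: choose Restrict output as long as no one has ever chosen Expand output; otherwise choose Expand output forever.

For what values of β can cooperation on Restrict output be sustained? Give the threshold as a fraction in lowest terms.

For Boreal: deviation gain 60−34 = 26, per-period punishment loss 34−23 = 11. IC gives β ≥ 26/37.
For Flint: gain 29, loss 56 per period, so β ≥ 29/85.
The tighter constraint is Boreal's, so cooperation needs β ≥ 26/37.

26/37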